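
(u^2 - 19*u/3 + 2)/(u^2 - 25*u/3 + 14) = (3*u - 1)/(3*u - 7)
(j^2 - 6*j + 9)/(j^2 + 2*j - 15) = (j - 3)/(j + 5)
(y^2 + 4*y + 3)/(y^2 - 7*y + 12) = (y^2 + 4*y + 3)/(y^2 - 7*y + 12)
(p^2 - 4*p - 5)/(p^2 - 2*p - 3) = (p - 5)/(p - 3)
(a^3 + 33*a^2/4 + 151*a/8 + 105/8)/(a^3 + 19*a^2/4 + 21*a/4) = (2*a^2 + 13*a + 15)/(2*a*(a + 3))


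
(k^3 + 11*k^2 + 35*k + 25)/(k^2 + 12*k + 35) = (k^2 + 6*k + 5)/(k + 7)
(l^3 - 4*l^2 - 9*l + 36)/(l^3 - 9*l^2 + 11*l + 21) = (l^2 - l - 12)/(l^2 - 6*l - 7)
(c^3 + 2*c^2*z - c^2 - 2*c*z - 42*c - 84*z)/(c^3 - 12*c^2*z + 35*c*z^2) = (c^3 + 2*c^2*z - c^2 - 2*c*z - 42*c - 84*z)/(c*(c^2 - 12*c*z + 35*z^2))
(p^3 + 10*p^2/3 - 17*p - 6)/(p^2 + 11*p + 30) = (p^2 - 8*p/3 - 1)/(p + 5)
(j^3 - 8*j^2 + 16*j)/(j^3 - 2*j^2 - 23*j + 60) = j*(j - 4)/(j^2 + 2*j - 15)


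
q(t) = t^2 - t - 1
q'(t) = 2*t - 1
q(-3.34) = 13.50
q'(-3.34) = -7.68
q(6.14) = 30.56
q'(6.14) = 11.28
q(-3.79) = 17.15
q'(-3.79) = -8.58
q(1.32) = -0.58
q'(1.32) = 1.64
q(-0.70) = 0.19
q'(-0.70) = -2.40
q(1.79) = 0.41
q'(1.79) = 2.58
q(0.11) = -1.10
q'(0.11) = -0.78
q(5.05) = 19.45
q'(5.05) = 9.10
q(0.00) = -1.00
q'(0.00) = -1.00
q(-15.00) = 239.00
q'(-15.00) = -31.00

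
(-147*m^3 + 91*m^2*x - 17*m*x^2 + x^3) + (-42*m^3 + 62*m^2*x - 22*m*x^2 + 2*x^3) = -189*m^3 + 153*m^2*x - 39*m*x^2 + 3*x^3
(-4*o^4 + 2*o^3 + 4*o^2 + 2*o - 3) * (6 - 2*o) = 8*o^5 - 28*o^4 + 4*o^3 + 20*o^2 + 18*o - 18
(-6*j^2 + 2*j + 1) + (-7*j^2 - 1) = -13*j^2 + 2*j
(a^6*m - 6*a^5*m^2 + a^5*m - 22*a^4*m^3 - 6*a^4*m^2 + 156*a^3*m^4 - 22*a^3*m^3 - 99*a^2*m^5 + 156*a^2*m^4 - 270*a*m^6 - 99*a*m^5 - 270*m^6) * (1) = a^6*m - 6*a^5*m^2 + a^5*m - 22*a^4*m^3 - 6*a^4*m^2 + 156*a^3*m^4 - 22*a^3*m^3 - 99*a^2*m^5 + 156*a^2*m^4 - 270*a*m^6 - 99*a*m^5 - 270*m^6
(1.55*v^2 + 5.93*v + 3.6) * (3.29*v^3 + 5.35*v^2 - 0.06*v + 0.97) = 5.0995*v^5 + 27.8022*v^4 + 43.4765*v^3 + 20.4077*v^2 + 5.5361*v + 3.492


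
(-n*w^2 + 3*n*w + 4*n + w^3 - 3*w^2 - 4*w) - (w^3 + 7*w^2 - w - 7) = -n*w^2 + 3*n*w + 4*n - 10*w^2 - 3*w + 7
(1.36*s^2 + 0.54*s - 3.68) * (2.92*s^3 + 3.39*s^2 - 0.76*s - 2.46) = 3.9712*s^5 + 6.1872*s^4 - 9.9486*s^3 - 16.2312*s^2 + 1.4684*s + 9.0528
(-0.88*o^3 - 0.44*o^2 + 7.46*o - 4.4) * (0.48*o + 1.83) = -0.4224*o^4 - 1.8216*o^3 + 2.7756*o^2 + 11.5398*o - 8.052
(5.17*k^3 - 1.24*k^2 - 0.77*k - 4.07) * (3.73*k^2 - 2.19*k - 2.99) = 19.2841*k^5 - 15.9475*k^4 - 15.6148*k^3 - 9.7872*k^2 + 11.2156*k + 12.1693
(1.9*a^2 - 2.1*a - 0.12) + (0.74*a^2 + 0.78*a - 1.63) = 2.64*a^2 - 1.32*a - 1.75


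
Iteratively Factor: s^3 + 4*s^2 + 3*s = (s)*(s^2 + 4*s + 3) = s*(s + 1)*(s + 3)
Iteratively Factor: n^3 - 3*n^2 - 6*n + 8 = (n + 2)*(n^2 - 5*n + 4) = (n - 4)*(n + 2)*(n - 1)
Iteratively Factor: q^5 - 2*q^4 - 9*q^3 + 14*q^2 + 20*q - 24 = (q + 2)*(q^4 - 4*q^3 - q^2 + 16*q - 12) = (q - 3)*(q + 2)*(q^3 - q^2 - 4*q + 4) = (q - 3)*(q - 1)*(q + 2)*(q^2 - 4) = (q - 3)*(q - 1)*(q + 2)^2*(q - 2)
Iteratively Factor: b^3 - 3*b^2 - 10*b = (b)*(b^2 - 3*b - 10) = b*(b + 2)*(b - 5)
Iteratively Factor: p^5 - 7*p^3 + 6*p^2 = (p)*(p^4 - 7*p^2 + 6*p) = p*(p - 2)*(p^3 + 2*p^2 - 3*p) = p*(p - 2)*(p - 1)*(p^2 + 3*p) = p*(p - 2)*(p - 1)*(p + 3)*(p)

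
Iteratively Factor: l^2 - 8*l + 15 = (l - 3)*(l - 5)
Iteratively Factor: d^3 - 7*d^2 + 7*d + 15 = (d - 3)*(d^2 - 4*d - 5) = (d - 3)*(d + 1)*(d - 5)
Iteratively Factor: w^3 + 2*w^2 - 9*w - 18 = (w - 3)*(w^2 + 5*w + 6) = (w - 3)*(w + 3)*(w + 2)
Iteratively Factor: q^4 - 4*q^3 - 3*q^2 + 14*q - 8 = (q + 2)*(q^3 - 6*q^2 + 9*q - 4) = (q - 1)*(q + 2)*(q^2 - 5*q + 4) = (q - 4)*(q - 1)*(q + 2)*(q - 1)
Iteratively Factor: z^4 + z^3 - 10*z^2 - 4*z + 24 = (z + 2)*(z^3 - z^2 - 8*z + 12) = (z - 2)*(z + 2)*(z^2 + z - 6) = (z - 2)^2*(z + 2)*(z + 3)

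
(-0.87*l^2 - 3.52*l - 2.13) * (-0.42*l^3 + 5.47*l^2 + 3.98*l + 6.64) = 0.3654*l^5 - 3.2805*l^4 - 21.8224*l^3 - 31.4375*l^2 - 31.8502*l - 14.1432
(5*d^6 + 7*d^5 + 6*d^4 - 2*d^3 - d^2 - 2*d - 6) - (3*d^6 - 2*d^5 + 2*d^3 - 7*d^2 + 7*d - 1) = 2*d^6 + 9*d^5 + 6*d^4 - 4*d^3 + 6*d^2 - 9*d - 5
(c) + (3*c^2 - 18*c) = 3*c^2 - 17*c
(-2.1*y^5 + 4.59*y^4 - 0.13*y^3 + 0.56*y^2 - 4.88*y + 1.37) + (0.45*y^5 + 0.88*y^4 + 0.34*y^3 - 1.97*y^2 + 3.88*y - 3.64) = -1.65*y^5 + 5.47*y^4 + 0.21*y^3 - 1.41*y^2 - 1.0*y - 2.27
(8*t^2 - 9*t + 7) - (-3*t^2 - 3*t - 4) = 11*t^2 - 6*t + 11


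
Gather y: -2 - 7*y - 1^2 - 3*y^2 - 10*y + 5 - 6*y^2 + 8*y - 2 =-9*y^2 - 9*y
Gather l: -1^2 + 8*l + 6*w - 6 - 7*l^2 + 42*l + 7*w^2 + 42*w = -7*l^2 + 50*l + 7*w^2 + 48*w - 7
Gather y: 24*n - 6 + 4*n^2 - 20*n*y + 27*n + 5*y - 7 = 4*n^2 + 51*n + y*(5 - 20*n) - 13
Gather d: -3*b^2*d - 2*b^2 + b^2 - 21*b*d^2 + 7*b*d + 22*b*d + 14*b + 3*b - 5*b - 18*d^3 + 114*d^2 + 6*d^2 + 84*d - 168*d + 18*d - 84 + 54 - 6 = -b^2 + 12*b - 18*d^3 + d^2*(120 - 21*b) + d*(-3*b^2 + 29*b - 66) - 36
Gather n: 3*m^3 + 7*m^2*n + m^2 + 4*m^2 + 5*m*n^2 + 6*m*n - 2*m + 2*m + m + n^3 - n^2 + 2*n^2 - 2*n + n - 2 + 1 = 3*m^3 + 5*m^2 + m + n^3 + n^2*(5*m + 1) + n*(7*m^2 + 6*m - 1) - 1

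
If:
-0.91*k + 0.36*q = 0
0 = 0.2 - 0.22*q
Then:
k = 0.36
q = 0.91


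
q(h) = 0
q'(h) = 0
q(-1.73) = 0.00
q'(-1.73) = 0.00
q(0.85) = 0.00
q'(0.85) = 0.00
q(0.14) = 0.00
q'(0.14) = 0.00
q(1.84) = 0.00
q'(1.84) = 0.00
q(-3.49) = 0.00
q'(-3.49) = 0.00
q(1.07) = 0.00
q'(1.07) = 0.00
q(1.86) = 0.00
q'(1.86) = 0.00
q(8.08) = 0.00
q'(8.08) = 0.00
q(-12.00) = 0.00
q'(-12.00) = 0.00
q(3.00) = 0.00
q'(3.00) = 0.00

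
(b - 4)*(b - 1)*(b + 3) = b^3 - 2*b^2 - 11*b + 12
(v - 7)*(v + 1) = v^2 - 6*v - 7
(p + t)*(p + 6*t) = p^2 + 7*p*t + 6*t^2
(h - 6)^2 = h^2 - 12*h + 36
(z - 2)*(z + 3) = z^2 + z - 6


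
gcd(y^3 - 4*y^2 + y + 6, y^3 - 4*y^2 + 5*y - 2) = y - 2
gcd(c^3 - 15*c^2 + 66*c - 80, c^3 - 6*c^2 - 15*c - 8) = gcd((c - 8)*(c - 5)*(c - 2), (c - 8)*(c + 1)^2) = c - 8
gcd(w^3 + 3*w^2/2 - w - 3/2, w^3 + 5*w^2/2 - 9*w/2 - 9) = w + 3/2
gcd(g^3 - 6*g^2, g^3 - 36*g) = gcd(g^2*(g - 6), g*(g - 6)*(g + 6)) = g^2 - 6*g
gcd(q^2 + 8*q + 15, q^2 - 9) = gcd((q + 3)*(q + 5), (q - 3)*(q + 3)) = q + 3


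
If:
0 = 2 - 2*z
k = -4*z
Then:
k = -4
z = 1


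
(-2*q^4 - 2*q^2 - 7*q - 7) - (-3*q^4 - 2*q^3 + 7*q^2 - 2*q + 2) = q^4 + 2*q^3 - 9*q^2 - 5*q - 9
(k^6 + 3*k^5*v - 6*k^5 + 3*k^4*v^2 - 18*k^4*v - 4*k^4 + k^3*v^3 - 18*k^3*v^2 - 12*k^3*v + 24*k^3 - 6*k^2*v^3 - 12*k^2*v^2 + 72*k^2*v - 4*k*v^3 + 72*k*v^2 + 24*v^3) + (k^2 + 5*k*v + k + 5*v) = k^6 + 3*k^5*v - 6*k^5 + 3*k^4*v^2 - 18*k^4*v - 4*k^4 + k^3*v^3 - 18*k^3*v^2 - 12*k^3*v + 24*k^3 - 6*k^2*v^3 - 12*k^2*v^2 + 72*k^2*v + k^2 - 4*k*v^3 + 72*k*v^2 + 5*k*v + k + 24*v^3 + 5*v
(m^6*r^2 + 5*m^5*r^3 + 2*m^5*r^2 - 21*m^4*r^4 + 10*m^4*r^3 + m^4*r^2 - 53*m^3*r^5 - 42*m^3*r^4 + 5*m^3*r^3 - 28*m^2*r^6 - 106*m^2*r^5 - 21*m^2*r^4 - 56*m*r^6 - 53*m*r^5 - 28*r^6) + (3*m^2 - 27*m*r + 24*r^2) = m^6*r^2 + 5*m^5*r^3 + 2*m^5*r^2 - 21*m^4*r^4 + 10*m^4*r^3 + m^4*r^2 - 53*m^3*r^5 - 42*m^3*r^4 + 5*m^3*r^3 - 28*m^2*r^6 - 106*m^2*r^5 - 21*m^2*r^4 + 3*m^2 - 56*m*r^6 - 53*m*r^5 - 27*m*r - 28*r^6 + 24*r^2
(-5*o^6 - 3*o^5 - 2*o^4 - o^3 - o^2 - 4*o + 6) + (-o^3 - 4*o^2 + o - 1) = -5*o^6 - 3*o^5 - 2*o^4 - 2*o^3 - 5*o^2 - 3*o + 5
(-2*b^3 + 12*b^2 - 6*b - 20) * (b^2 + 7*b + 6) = -2*b^5 - 2*b^4 + 66*b^3 + 10*b^2 - 176*b - 120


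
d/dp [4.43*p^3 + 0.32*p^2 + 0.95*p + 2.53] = 13.29*p^2 + 0.64*p + 0.95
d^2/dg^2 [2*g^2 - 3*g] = 4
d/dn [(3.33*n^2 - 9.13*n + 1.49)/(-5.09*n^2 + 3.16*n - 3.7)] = (-35.9489*n^2 - 9.4738*n + 29.0726)/(25.9081*n^4 - 32.1688*n^3 + 47.6516*n^2 - 23.384*n + 13.69)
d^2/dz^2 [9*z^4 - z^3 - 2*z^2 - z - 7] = 108*z^2 - 6*z - 4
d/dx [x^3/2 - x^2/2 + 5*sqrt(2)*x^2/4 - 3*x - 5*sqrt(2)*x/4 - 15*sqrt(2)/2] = 3*x^2/2 - x + 5*sqrt(2)*x/2 - 3 - 5*sqrt(2)/4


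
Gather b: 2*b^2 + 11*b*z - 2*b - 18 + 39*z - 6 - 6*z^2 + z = 2*b^2 + b*(11*z - 2) - 6*z^2 + 40*z - 24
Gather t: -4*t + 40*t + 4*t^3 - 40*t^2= 4*t^3 - 40*t^2 + 36*t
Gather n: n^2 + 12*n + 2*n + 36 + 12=n^2 + 14*n + 48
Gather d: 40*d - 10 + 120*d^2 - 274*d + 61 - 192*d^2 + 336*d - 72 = -72*d^2 + 102*d - 21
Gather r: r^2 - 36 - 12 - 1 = r^2 - 49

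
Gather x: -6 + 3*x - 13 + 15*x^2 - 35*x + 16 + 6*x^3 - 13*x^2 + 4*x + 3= 6*x^3 + 2*x^2 - 28*x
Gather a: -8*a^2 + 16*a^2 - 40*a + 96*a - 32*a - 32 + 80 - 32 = 8*a^2 + 24*a + 16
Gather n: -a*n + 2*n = n*(2 - a)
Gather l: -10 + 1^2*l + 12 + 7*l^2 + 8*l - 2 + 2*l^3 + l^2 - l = 2*l^3 + 8*l^2 + 8*l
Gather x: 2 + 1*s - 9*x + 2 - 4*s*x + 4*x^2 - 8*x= s + 4*x^2 + x*(-4*s - 17) + 4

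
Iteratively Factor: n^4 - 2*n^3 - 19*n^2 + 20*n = (n - 1)*(n^3 - n^2 - 20*n) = (n - 1)*(n + 4)*(n^2 - 5*n) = n*(n - 1)*(n + 4)*(n - 5)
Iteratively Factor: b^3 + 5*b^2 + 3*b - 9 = (b - 1)*(b^2 + 6*b + 9) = (b - 1)*(b + 3)*(b + 3)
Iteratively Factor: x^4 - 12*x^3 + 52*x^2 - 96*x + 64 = (x - 4)*(x^3 - 8*x^2 + 20*x - 16) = (x - 4)*(x - 2)*(x^2 - 6*x + 8) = (x - 4)^2*(x - 2)*(x - 2)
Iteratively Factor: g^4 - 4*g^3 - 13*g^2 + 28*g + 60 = (g + 2)*(g^3 - 6*g^2 - g + 30) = (g - 5)*(g + 2)*(g^2 - g - 6) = (g - 5)*(g - 3)*(g + 2)*(g + 2)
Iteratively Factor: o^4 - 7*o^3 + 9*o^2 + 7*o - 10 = (o - 5)*(o^3 - 2*o^2 - o + 2) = (o - 5)*(o - 1)*(o^2 - o - 2) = (o - 5)*(o - 1)*(o + 1)*(o - 2)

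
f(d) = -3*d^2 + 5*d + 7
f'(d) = 5 - 6*d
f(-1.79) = -11.56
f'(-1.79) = 15.74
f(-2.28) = -20.00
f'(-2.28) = 18.68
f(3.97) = -20.43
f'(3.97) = -18.82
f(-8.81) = -269.90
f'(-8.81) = 57.86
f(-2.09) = -16.55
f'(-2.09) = 17.54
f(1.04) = 8.96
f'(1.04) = -1.24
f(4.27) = -26.35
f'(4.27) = -20.62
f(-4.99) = -92.65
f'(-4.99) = 34.94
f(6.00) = -71.00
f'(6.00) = -31.00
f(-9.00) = -281.00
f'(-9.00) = 59.00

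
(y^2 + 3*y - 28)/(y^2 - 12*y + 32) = (y + 7)/(y - 8)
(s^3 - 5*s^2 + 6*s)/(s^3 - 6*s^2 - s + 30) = s*(s - 2)/(s^2 - 3*s - 10)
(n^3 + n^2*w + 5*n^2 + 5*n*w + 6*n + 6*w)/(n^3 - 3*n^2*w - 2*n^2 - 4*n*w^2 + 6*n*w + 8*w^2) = (-n^2 - 5*n - 6)/(-n^2 + 4*n*w + 2*n - 8*w)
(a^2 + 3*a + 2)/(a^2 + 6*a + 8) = (a + 1)/(a + 4)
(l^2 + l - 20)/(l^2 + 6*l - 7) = (l^2 + l - 20)/(l^2 + 6*l - 7)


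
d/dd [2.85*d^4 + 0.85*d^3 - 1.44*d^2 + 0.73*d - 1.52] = 11.4*d^3 + 2.55*d^2 - 2.88*d + 0.73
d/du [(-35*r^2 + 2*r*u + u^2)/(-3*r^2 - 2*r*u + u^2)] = 4*r*(-19*r^2 + 16*r*u - u^2)/(9*r^4 + 12*r^3*u - 2*r^2*u^2 - 4*r*u^3 + u^4)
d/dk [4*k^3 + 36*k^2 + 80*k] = 12*k^2 + 72*k + 80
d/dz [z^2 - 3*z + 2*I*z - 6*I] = 2*z - 3 + 2*I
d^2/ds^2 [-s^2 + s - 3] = -2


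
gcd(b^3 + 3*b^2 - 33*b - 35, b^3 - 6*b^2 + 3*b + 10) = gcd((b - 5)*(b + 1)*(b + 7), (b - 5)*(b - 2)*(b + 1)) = b^2 - 4*b - 5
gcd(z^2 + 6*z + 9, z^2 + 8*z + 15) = z + 3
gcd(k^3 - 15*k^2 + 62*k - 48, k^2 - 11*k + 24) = k - 8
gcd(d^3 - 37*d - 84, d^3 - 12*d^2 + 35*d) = d - 7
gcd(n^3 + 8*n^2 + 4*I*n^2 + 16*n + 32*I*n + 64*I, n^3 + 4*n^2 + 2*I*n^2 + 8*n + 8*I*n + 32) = n^2 + n*(4 + 4*I) + 16*I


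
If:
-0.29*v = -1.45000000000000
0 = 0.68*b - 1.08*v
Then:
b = 7.94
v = 5.00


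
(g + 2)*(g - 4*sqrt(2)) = g^2 - 4*sqrt(2)*g + 2*g - 8*sqrt(2)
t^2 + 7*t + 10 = (t + 2)*(t + 5)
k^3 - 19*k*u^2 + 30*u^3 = (k - 3*u)*(k - 2*u)*(k + 5*u)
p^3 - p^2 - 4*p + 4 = (p - 2)*(p - 1)*(p + 2)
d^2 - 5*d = d*(d - 5)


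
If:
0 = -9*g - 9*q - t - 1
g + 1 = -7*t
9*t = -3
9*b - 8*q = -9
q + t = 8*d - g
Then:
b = -547/243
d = -11/216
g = 4/3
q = -38/27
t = -1/3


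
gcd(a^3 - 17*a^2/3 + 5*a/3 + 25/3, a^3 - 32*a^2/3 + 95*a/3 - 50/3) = a - 5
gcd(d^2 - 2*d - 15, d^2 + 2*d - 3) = d + 3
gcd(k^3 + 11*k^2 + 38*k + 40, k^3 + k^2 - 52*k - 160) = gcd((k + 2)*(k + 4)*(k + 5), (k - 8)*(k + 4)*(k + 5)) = k^2 + 9*k + 20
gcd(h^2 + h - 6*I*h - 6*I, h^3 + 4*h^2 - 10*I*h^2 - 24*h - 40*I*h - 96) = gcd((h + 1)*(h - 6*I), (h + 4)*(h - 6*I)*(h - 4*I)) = h - 6*I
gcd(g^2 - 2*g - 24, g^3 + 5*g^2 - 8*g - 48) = g + 4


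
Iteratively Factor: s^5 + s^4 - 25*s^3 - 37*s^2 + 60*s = (s)*(s^4 + s^3 - 25*s^2 - 37*s + 60) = s*(s - 1)*(s^3 + 2*s^2 - 23*s - 60) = s*(s - 5)*(s - 1)*(s^2 + 7*s + 12) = s*(s - 5)*(s - 1)*(s + 3)*(s + 4)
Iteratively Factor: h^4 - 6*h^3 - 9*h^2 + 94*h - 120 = (h + 4)*(h^3 - 10*h^2 + 31*h - 30) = (h - 2)*(h + 4)*(h^2 - 8*h + 15) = (h - 3)*(h - 2)*(h + 4)*(h - 5)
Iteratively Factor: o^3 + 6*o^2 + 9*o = (o + 3)*(o^2 + 3*o) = o*(o + 3)*(o + 3)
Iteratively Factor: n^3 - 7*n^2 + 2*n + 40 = (n - 4)*(n^2 - 3*n - 10) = (n - 5)*(n - 4)*(n + 2)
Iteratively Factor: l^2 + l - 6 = (l - 2)*(l + 3)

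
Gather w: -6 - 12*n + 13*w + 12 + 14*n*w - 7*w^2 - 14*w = -12*n - 7*w^2 + w*(14*n - 1) + 6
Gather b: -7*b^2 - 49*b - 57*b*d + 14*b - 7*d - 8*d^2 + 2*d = -7*b^2 + b*(-57*d - 35) - 8*d^2 - 5*d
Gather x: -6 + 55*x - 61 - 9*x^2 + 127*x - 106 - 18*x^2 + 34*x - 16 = -27*x^2 + 216*x - 189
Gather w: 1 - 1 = 0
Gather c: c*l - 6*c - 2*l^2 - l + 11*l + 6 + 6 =c*(l - 6) - 2*l^2 + 10*l + 12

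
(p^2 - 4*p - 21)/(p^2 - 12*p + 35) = (p + 3)/(p - 5)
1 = 1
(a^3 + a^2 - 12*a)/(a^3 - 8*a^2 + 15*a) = (a + 4)/(a - 5)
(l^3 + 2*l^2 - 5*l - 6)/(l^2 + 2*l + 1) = (l^2 + l - 6)/(l + 1)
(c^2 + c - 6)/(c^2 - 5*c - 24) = (c - 2)/(c - 8)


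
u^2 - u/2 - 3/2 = (u - 3/2)*(u + 1)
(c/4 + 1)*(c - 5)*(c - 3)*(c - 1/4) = c^4/4 - 17*c^3/16 - 4*c^2 + 257*c/16 - 15/4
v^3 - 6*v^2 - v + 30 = (v - 5)*(v - 3)*(v + 2)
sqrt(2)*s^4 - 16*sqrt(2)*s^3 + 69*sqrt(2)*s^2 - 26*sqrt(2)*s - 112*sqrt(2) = (s - 8)*(s - 7)*(s - 2)*(sqrt(2)*s + sqrt(2))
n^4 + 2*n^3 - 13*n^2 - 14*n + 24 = (n - 3)*(n - 1)*(n + 2)*(n + 4)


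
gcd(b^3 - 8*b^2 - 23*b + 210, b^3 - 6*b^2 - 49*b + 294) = b^2 - 13*b + 42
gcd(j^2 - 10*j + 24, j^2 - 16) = j - 4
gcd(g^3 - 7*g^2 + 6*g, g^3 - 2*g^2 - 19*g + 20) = g - 1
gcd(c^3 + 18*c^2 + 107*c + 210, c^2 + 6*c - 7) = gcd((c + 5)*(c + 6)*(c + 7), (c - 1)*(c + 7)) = c + 7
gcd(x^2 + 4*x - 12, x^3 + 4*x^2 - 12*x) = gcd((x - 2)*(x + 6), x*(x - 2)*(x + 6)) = x^2 + 4*x - 12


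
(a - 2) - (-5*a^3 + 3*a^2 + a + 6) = 5*a^3 - 3*a^2 - 8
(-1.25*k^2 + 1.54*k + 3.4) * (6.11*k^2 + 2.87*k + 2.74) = -7.6375*k^4 + 5.8219*k^3 + 21.7688*k^2 + 13.9776*k + 9.316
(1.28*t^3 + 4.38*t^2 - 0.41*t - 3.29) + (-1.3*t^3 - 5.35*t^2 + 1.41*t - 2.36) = -0.02*t^3 - 0.97*t^2 + 1.0*t - 5.65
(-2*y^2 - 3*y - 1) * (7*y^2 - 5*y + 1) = -14*y^4 - 11*y^3 + 6*y^2 + 2*y - 1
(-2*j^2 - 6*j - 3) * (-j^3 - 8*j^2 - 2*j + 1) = 2*j^5 + 22*j^4 + 55*j^3 + 34*j^2 - 3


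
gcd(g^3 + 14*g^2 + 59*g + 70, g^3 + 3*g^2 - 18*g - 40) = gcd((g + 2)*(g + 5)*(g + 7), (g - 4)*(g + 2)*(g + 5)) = g^2 + 7*g + 10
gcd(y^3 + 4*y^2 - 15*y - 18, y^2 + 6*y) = y + 6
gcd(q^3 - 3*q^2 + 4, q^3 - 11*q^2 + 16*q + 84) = 1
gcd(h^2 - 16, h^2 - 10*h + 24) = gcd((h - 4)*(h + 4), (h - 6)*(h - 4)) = h - 4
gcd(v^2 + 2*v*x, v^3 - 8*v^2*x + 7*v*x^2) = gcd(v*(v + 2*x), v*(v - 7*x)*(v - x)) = v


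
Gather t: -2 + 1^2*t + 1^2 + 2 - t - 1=0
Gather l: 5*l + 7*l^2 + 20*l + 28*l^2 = 35*l^2 + 25*l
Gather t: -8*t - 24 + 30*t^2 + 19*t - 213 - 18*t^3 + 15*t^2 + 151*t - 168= -18*t^3 + 45*t^2 + 162*t - 405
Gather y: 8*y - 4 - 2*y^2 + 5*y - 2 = -2*y^2 + 13*y - 6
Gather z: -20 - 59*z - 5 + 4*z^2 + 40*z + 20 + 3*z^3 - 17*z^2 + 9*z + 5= 3*z^3 - 13*z^2 - 10*z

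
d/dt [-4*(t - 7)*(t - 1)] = 32 - 8*t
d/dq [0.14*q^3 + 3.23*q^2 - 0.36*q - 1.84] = 0.42*q^2 + 6.46*q - 0.36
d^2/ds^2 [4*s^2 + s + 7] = 8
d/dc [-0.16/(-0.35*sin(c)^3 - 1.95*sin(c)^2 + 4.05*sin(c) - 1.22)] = (-0.168*sin(c)^2 - 0.624*sin(c) + 0.648)*cos(c)/(0.35*sin(c)^3 + 1.95*sin(c)^2 - 4.05*sin(c) + 1.22)^2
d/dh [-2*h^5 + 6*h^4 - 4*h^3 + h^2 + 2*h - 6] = -10*h^4 + 24*h^3 - 12*h^2 + 2*h + 2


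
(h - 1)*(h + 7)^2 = h^3 + 13*h^2 + 35*h - 49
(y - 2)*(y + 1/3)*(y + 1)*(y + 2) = y^4 + 4*y^3/3 - 11*y^2/3 - 16*y/3 - 4/3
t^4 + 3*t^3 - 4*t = t*(t - 1)*(t + 2)^2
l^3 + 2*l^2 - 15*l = l*(l - 3)*(l + 5)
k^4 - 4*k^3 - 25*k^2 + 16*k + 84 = (k - 7)*(k - 2)*(k + 2)*(k + 3)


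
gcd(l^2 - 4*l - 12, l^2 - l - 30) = l - 6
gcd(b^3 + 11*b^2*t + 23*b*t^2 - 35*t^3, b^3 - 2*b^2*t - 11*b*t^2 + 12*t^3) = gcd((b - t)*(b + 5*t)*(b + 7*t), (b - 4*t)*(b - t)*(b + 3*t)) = -b + t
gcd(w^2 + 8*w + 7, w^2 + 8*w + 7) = w^2 + 8*w + 7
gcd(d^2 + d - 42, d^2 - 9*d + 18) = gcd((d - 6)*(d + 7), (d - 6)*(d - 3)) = d - 6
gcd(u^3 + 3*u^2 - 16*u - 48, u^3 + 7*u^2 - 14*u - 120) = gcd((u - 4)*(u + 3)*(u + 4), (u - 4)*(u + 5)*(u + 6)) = u - 4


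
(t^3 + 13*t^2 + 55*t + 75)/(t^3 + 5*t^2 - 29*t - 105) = (t^2 + 10*t + 25)/(t^2 + 2*t - 35)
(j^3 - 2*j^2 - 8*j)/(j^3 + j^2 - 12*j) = (j^2 - 2*j - 8)/(j^2 + j - 12)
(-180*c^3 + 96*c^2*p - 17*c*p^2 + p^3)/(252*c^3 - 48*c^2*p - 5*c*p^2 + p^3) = (-5*c + p)/(7*c + p)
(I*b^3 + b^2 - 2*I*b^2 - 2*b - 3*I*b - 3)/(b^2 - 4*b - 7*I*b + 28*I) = (I*b^3 + b^2*(1 - 2*I) - b*(2 + 3*I) - 3)/(b^2 - b*(4 + 7*I) + 28*I)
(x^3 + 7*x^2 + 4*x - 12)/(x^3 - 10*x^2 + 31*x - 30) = (x^3 + 7*x^2 + 4*x - 12)/(x^3 - 10*x^2 + 31*x - 30)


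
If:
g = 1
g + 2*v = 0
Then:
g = 1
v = -1/2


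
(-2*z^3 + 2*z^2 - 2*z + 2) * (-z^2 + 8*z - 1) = 2*z^5 - 18*z^4 + 20*z^3 - 20*z^2 + 18*z - 2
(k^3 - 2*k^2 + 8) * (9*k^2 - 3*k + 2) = 9*k^5 - 21*k^4 + 8*k^3 + 68*k^2 - 24*k + 16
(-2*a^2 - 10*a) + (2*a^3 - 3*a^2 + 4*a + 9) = 2*a^3 - 5*a^2 - 6*a + 9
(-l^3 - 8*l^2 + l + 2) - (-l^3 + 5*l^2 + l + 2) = -13*l^2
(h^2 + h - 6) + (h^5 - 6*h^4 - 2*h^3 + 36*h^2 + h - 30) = h^5 - 6*h^4 - 2*h^3 + 37*h^2 + 2*h - 36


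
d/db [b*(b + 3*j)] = 2*b + 3*j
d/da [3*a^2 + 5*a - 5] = 6*a + 5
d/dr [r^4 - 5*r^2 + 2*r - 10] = 4*r^3 - 10*r + 2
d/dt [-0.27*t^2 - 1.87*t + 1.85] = -0.54*t - 1.87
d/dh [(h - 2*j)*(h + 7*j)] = 2*h + 5*j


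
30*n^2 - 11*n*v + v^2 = (-6*n + v)*(-5*n + v)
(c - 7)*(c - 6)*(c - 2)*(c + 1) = c^4 - 14*c^3 + 53*c^2 - 16*c - 84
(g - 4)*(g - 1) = g^2 - 5*g + 4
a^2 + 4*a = a*(a + 4)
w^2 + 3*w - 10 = (w - 2)*(w + 5)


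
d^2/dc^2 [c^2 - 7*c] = 2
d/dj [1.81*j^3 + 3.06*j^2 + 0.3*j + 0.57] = 5.43*j^2 + 6.12*j + 0.3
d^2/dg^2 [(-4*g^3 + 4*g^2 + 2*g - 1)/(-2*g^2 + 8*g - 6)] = (34*g^3 - 105*g^2 + 114*g - 47)/(g^6 - 12*g^5 + 57*g^4 - 136*g^3 + 171*g^2 - 108*g + 27)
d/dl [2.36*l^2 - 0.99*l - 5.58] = 4.72*l - 0.99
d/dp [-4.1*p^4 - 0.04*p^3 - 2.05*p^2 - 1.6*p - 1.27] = -16.4*p^3 - 0.12*p^2 - 4.1*p - 1.6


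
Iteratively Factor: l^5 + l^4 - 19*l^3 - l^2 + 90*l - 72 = (l + 3)*(l^4 - 2*l^3 - 13*l^2 + 38*l - 24) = (l - 3)*(l + 3)*(l^3 + l^2 - 10*l + 8) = (l - 3)*(l - 2)*(l + 3)*(l^2 + 3*l - 4) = (l - 3)*(l - 2)*(l - 1)*(l + 3)*(l + 4)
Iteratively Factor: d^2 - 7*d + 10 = (d - 2)*(d - 5)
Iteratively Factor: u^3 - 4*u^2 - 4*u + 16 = (u - 4)*(u^2 - 4) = (u - 4)*(u - 2)*(u + 2)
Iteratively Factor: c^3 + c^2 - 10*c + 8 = (c - 2)*(c^2 + 3*c - 4) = (c - 2)*(c - 1)*(c + 4)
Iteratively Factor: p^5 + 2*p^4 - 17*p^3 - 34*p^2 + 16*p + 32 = (p + 2)*(p^4 - 17*p^2 + 16) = (p - 1)*(p + 2)*(p^3 + p^2 - 16*p - 16) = (p - 4)*(p - 1)*(p + 2)*(p^2 + 5*p + 4) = (p - 4)*(p - 1)*(p + 2)*(p + 4)*(p + 1)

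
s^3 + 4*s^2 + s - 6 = (s - 1)*(s + 2)*(s + 3)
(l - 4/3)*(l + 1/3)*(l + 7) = l^3 + 6*l^2 - 67*l/9 - 28/9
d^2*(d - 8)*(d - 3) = d^4 - 11*d^3 + 24*d^2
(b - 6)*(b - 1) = b^2 - 7*b + 6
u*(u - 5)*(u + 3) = u^3 - 2*u^2 - 15*u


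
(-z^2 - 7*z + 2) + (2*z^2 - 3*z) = z^2 - 10*z + 2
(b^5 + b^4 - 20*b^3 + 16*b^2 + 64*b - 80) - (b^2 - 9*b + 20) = b^5 + b^4 - 20*b^3 + 15*b^2 + 73*b - 100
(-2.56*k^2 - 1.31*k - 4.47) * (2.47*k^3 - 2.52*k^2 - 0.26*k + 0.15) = -6.3232*k^5 + 3.2155*k^4 - 7.0741*k^3 + 11.221*k^2 + 0.9657*k - 0.6705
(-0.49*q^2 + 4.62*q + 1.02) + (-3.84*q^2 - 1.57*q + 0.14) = -4.33*q^2 + 3.05*q + 1.16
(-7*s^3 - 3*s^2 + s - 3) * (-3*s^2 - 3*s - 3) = 21*s^5 + 30*s^4 + 27*s^3 + 15*s^2 + 6*s + 9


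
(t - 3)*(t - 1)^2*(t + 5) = t^4 - 18*t^2 + 32*t - 15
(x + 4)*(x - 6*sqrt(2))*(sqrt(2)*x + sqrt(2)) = sqrt(2)*x^3 - 12*x^2 + 5*sqrt(2)*x^2 - 60*x + 4*sqrt(2)*x - 48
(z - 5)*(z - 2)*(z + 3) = z^3 - 4*z^2 - 11*z + 30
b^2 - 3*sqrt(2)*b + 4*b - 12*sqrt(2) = (b + 4)*(b - 3*sqrt(2))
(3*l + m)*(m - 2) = 3*l*m - 6*l + m^2 - 2*m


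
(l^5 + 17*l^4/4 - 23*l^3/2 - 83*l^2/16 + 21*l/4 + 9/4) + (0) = l^5 + 17*l^4/4 - 23*l^3/2 - 83*l^2/16 + 21*l/4 + 9/4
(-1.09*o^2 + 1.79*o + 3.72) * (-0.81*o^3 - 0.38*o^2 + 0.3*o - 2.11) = 0.8829*o^5 - 1.0357*o^4 - 4.0204*o^3 + 1.4233*o^2 - 2.6609*o - 7.8492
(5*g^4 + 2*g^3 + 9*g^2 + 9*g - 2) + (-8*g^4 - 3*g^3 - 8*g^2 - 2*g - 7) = -3*g^4 - g^3 + g^2 + 7*g - 9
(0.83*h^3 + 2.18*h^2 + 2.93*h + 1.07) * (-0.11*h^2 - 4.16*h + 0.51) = -0.0913*h^5 - 3.6926*h^4 - 8.9678*h^3 - 11.1947*h^2 - 2.9569*h + 0.5457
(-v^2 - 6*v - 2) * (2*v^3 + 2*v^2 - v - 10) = -2*v^5 - 14*v^4 - 15*v^3 + 12*v^2 + 62*v + 20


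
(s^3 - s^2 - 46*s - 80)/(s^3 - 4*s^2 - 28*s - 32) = (s + 5)/(s + 2)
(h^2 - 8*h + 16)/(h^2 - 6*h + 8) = (h - 4)/(h - 2)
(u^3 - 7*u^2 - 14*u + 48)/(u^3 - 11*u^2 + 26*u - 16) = (u + 3)/(u - 1)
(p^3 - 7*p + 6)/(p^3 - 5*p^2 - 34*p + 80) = (p^2 + 2*p - 3)/(p^2 - 3*p - 40)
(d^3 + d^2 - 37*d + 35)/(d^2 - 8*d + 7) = (d^2 + 2*d - 35)/(d - 7)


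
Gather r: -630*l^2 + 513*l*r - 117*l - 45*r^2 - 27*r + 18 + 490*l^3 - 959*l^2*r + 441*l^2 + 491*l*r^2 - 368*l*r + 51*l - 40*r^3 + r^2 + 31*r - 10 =490*l^3 - 189*l^2 - 66*l - 40*r^3 + r^2*(491*l - 44) + r*(-959*l^2 + 145*l + 4) + 8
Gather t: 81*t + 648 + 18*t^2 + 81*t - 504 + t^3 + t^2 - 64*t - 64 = t^3 + 19*t^2 + 98*t + 80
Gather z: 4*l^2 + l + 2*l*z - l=4*l^2 + 2*l*z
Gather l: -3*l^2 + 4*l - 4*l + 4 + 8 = 12 - 3*l^2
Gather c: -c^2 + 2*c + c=-c^2 + 3*c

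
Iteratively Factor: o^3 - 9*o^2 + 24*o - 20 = (o - 2)*(o^2 - 7*o + 10) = (o - 2)^2*(o - 5)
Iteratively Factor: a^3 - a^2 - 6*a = (a + 2)*(a^2 - 3*a) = (a - 3)*(a + 2)*(a)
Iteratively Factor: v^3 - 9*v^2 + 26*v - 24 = (v - 2)*(v^2 - 7*v + 12) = (v - 3)*(v - 2)*(v - 4)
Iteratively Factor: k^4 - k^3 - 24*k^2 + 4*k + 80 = (k - 5)*(k^3 + 4*k^2 - 4*k - 16) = (k - 5)*(k + 2)*(k^2 + 2*k - 8) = (k - 5)*(k + 2)*(k + 4)*(k - 2)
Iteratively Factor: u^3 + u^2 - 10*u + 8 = (u - 2)*(u^2 + 3*u - 4) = (u - 2)*(u + 4)*(u - 1)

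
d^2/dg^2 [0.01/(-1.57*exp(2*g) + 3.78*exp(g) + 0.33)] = ((0.0628*exp(g) - 0.0378)*(-1.57*exp(2*g) + 3.78*exp(g) + 0.33) + 0.01*(3.14*exp(g) - 3.78)*(6.28*exp(g) - 7.56)*exp(g))*exp(g)/(-1.57*exp(2*g) + 3.78*exp(g) + 0.33)^3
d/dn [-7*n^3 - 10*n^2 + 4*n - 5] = -21*n^2 - 20*n + 4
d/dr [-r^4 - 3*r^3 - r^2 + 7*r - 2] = -4*r^3 - 9*r^2 - 2*r + 7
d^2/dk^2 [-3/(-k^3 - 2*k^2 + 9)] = 6*(k^2*(3*k + 4)^2 - (3*k + 2)*(k^3 + 2*k^2 - 9))/(k^3 + 2*k^2 - 9)^3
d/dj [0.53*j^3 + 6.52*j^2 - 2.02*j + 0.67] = 1.59*j^2 + 13.04*j - 2.02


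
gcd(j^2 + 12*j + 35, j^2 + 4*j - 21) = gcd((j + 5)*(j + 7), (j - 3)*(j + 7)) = j + 7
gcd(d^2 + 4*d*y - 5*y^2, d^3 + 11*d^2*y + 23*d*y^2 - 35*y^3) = -d^2 - 4*d*y + 5*y^2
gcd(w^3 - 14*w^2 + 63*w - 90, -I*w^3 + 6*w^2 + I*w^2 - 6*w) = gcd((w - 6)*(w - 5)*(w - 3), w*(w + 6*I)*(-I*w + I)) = 1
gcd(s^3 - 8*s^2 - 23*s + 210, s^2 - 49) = s - 7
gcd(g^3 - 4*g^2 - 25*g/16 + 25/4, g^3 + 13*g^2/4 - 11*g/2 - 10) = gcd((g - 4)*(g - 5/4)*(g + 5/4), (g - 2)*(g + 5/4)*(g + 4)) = g + 5/4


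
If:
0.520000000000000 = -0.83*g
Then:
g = -0.63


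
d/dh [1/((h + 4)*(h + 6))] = 2*(-h - 5)/(h^4 + 20*h^3 + 148*h^2 + 480*h + 576)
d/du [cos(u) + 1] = -sin(u)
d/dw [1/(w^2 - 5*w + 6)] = (5 - 2*w)/(w^2 - 5*w + 6)^2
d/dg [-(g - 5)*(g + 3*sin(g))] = -g - (g - 5)*(3*cos(g) + 1) - 3*sin(g)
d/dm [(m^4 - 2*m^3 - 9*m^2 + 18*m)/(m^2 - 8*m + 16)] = 2*(m^4 - 9*m^3 + 12*m^2 + 27*m - 36)/(m^3 - 12*m^2 + 48*m - 64)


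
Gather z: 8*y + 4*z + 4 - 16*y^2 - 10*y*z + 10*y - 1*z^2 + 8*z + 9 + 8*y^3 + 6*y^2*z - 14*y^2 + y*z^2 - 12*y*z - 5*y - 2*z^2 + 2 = 8*y^3 - 30*y^2 + 13*y + z^2*(y - 3) + z*(6*y^2 - 22*y + 12) + 15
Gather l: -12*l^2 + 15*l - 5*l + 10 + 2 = -12*l^2 + 10*l + 12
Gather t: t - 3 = t - 3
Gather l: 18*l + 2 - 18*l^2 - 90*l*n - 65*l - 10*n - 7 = -18*l^2 + l*(-90*n - 47) - 10*n - 5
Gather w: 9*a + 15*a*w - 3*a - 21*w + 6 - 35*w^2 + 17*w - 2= 6*a - 35*w^2 + w*(15*a - 4) + 4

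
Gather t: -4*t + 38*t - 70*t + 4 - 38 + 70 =36 - 36*t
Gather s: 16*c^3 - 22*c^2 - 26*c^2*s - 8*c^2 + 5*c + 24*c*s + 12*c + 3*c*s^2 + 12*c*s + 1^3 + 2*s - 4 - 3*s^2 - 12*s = 16*c^3 - 30*c^2 + 17*c + s^2*(3*c - 3) + s*(-26*c^2 + 36*c - 10) - 3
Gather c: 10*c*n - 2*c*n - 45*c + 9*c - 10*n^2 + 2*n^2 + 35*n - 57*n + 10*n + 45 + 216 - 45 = c*(8*n - 36) - 8*n^2 - 12*n + 216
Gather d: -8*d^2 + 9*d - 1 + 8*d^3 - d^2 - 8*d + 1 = 8*d^3 - 9*d^2 + d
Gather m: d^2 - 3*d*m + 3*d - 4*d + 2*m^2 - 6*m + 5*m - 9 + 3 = d^2 - d + 2*m^2 + m*(-3*d - 1) - 6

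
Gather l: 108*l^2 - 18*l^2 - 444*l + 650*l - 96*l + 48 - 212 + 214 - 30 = 90*l^2 + 110*l + 20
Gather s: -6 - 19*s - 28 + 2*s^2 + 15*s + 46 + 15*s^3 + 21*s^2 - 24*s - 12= 15*s^3 + 23*s^2 - 28*s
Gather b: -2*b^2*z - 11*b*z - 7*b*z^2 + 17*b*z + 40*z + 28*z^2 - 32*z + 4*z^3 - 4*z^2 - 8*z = -2*b^2*z + b*(-7*z^2 + 6*z) + 4*z^3 + 24*z^2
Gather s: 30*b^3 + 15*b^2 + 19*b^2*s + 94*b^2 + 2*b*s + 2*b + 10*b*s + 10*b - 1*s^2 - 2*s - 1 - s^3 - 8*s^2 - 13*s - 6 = 30*b^3 + 109*b^2 + 12*b - s^3 - 9*s^2 + s*(19*b^2 + 12*b - 15) - 7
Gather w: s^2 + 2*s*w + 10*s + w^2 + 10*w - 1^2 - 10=s^2 + 10*s + w^2 + w*(2*s + 10) - 11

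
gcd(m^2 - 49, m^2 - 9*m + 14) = m - 7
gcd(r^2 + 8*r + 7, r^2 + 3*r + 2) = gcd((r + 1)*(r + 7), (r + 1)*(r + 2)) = r + 1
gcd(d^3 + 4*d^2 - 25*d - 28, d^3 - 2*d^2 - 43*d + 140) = d^2 + 3*d - 28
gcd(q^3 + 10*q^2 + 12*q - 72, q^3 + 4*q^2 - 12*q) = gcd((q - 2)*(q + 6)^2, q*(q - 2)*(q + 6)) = q^2 + 4*q - 12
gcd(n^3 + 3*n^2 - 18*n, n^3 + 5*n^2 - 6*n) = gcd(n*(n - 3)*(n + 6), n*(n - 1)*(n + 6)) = n^2 + 6*n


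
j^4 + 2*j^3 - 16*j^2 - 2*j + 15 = (j - 3)*(j - 1)*(j + 1)*(j + 5)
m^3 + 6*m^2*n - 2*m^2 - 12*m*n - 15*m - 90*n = (m - 5)*(m + 3)*(m + 6*n)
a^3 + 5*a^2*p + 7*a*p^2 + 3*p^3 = (a + p)^2*(a + 3*p)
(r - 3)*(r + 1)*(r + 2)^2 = r^4 + 2*r^3 - 7*r^2 - 20*r - 12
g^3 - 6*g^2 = g^2*(g - 6)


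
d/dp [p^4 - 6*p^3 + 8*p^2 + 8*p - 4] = 4*p^3 - 18*p^2 + 16*p + 8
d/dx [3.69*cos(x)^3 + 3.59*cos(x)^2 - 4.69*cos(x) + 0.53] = (-11.07*cos(x)^2 - 7.18*cos(x) + 4.69)*sin(x)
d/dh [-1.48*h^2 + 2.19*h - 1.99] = 2.19 - 2.96*h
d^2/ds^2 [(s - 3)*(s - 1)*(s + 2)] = 6*s - 4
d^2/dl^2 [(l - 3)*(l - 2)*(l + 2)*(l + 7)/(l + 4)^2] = 2*(l^4 + 16*l^3 + 96*l^2 + 376*l - 20)/(l^4 + 16*l^3 + 96*l^2 + 256*l + 256)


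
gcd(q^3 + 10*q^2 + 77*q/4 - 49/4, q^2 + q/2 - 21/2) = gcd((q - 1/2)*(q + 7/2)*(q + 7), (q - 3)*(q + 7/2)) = q + 7/2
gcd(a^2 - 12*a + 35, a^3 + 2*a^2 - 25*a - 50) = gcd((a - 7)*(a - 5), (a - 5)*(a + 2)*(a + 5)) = a - 5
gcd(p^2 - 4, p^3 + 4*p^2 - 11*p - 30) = p + 2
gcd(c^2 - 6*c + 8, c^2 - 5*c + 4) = c - 4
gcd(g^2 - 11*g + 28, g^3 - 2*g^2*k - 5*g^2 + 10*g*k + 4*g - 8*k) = g - 4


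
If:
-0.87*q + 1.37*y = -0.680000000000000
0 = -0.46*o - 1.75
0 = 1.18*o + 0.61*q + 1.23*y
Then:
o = -3.80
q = 3.67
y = 1.83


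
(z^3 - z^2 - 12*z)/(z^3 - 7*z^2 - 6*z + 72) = z/(z - 6)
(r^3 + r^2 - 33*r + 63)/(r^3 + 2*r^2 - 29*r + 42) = (r - 3)/(r - 2)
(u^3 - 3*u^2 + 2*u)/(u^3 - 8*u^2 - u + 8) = u*(u - 2)/(u^2 - 7*u - 8)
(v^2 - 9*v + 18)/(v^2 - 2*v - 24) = (v - 3)/(v + 4)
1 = 1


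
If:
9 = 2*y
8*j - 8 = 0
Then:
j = 1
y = 9/2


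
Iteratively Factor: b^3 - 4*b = (b - 2)*(b^2 + 2*b) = b*(b - 2)*(b + 2)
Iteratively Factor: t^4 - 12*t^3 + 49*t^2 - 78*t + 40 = (t - 1)*(t^3 - 11*t^2 + 38*t - 40) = (t - 5)*(t - 1)*(t^2 - 6*t + 8) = (t - 5)*(t - 4)*(t - 1)*(t - 2)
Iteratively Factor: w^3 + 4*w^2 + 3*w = (w)*(w^2 + 4*w + 3) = w*(w + 1)*(w + 3)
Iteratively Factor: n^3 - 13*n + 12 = (n - 3)*(n^2 + 3*n - 4) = (n - 3)*(n + 4)*(n - 1)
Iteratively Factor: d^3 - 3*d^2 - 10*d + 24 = (d - 4)*(d^2 + d - 6) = (d - 4)*(d + 3)*(d - 2)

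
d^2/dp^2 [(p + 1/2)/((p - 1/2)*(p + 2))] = 2*(8*p^3 + 12*p^2 + 42*p + 25)/(8*p^6 + 36*p^5 + 30*p^4 - 45*p^3 - 30*p^2 + 36*p - 8)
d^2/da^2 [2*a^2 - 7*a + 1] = 4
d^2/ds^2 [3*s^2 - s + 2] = 6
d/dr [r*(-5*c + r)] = -5*c + 2*r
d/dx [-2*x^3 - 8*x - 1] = -6*x^2 - 8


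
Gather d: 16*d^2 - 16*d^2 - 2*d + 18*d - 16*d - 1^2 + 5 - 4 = 0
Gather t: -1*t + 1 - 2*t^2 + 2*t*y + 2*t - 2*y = -2*t^2 + t*(2*y + 1) - 2*y + 1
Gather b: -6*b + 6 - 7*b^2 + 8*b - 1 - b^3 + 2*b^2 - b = -b^3 - 5*b^2 + b + 5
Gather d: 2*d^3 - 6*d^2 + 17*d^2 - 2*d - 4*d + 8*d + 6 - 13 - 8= 2*d^3 + 11*d^2 + 2*d - 15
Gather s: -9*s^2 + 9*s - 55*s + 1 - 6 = -9*s^2 - 46*s - 5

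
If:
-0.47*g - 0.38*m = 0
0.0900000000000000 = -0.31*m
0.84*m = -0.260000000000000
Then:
No Solution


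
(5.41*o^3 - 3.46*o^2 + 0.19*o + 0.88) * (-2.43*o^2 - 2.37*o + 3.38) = -13.1463*o^5 - 4.4139*o^4 + 26.0243*o^3 - 14.2835*o^2 - 1.4434*o + 2.9744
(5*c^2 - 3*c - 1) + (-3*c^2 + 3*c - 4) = 2*c^2 - 5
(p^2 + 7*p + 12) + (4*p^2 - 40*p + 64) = 5*p^2 - 33*p + 76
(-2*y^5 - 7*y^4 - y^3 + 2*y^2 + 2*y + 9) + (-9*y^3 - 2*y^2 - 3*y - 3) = -2*y^5 - 7*y^4 - 10*y^3 - y + 6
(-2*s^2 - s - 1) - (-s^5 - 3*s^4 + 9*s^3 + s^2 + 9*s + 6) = s^5 + 3*s^4 - 9*s^3 - 3*s^2 - 10*s - 7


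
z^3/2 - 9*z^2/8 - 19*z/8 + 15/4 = (z/2 + 1)*(z - 3)*(z - 5/4)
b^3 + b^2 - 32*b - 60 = (b - 6)*(b + 2)*(b + 5)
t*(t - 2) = t^2 - 2*t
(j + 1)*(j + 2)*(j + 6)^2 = j^4 + 15*j^3 + 74*j^2 + 132*j + 72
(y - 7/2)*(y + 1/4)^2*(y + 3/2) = y^4 - 3*y^3/2 - 99*y^2/16 - 11*y/4 - 21/64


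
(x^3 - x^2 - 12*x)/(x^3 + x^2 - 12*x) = (x^2 - x - 12)/(x^2 + x - 12)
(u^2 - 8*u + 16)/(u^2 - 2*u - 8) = (u - 4)/(u + 2)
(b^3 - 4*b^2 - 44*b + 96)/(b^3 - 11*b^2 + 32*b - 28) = (b^2 - 2*b - 48)/(b^2 - 9*b + 14)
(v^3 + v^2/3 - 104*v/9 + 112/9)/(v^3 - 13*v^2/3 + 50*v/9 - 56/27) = 3*(v + 4)/(3*v - 2)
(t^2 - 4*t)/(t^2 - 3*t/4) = 4*(t - 4)/(4*t - 3)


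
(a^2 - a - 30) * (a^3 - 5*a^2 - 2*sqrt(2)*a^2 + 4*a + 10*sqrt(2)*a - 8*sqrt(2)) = a^5 - 6*a^4 - 2*sqrt(2)*a^4 - 21*a^3 + 12*sqrt(2)*a^3 + 42*sqrt(2)*a^2 + 146*a^2 - 292*sqrt(2)*a - 120*a + 240*sqrt(2)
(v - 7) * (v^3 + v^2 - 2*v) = v^4 - 6*v^3 - 9*v^2 + 14*v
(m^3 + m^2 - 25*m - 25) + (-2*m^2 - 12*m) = m^3 - m^2 - 37*m - 25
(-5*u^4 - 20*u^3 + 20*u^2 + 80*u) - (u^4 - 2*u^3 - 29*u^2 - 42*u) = -6*u^4 - 18*u^3 + 49*u^2 + 122*u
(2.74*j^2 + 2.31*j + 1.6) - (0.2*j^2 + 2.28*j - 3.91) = 2.54*j^2 + 0.0300000000000002*j + 5.51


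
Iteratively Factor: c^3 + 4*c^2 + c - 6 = (c + 2)*(c^2 + 2*c - 3) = (c + 2)*(c + 3)*(c - 1)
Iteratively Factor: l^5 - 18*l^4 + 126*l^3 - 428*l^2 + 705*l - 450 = (l - 3)*(l^4 - 15*l^3 + 81*l^2 - 185*l + 150) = (l - 5)*(l - 3)*(l^3 - 10*l^2 + 31*l - 30) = (l - 5)*(l - 3)*(l - 2)*(l^2 - 8*l + 15) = (l - 5)^2*(l - 3)*(l - 2)*(l - 3)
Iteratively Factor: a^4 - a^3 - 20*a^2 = (a - 5)*(a^3 + 4*a^2) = a*(a - 5)*(a^2 + 4*a) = a^2*(a - 5)*(a + 4)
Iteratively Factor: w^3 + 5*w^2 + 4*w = (w + 4)*(w^2 + w) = (w + 1)*(w + 4)*(w)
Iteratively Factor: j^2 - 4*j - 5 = (j + 1)*(j - 5)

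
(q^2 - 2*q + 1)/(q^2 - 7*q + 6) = (q - 1)/(q - 6)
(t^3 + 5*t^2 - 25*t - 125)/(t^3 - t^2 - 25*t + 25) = (t + 5)/(t - 1)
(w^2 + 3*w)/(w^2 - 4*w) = (w + 3)/(w - 4)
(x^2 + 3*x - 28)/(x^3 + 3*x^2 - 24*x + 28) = (x - 4)/(x^2 - 4*x + 4)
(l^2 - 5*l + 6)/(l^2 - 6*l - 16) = (-l^2 + 5*l - 6)/(-l^2 + 6*l + 16)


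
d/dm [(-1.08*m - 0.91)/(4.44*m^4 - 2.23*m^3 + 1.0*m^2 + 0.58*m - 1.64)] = (14.3856*m^4 + 11.3448*m^3 - 5.0079*m^2 + 1.82*m + 2.299)/(19.7136*m^8 - 19.8024*m^7 + 13.8529*m^6 + 0.6904*m^5 - 16.15*m^4 + 8.4744*m^3 - 2.9436*m^2 - 1.9024*m + 2.6896)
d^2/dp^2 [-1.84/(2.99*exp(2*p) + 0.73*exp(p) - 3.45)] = (-1.84*(5.98*exp(p) + 0.73)*(11.96*exp(p) + 1.46)*exp(p) + (22.0064*exp(p) + 1.3432)*(2.99*exp(2*p) + 0.73*exp(p) - 3.45))*exp(p)/(2.99*exp(2*p) + 0.73*exp(p) - 3.45)^3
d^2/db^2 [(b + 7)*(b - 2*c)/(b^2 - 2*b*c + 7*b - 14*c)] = 0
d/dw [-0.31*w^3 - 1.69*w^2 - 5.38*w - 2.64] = -0.93*w^2 - 3.38*w - 5.38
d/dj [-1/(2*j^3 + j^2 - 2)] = 2*j*(3*j + 1)/(2*j^3 + j^2 - 2)^2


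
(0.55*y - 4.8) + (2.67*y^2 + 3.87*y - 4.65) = 2.67*y^2 + 4.42*y - 9.45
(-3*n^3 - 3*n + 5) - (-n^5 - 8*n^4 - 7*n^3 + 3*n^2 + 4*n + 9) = n^5 + 8*n^4 + 4*n^3 - 3*n^2 - 7*n - 4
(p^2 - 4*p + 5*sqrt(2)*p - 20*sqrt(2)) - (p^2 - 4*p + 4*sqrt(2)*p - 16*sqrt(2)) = sqrt(2)*p - 4*sqrt(2)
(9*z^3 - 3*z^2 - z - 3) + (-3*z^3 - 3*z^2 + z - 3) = 6*z^3 - 6*z^2 - 6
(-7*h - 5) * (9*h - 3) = -63*h^2 - 24*h + 15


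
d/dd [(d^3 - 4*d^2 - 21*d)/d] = 2*d - 4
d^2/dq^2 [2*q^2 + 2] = 4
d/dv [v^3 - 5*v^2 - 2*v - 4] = 3*v^2 - 10*v - 2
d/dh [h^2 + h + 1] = 2*h + 1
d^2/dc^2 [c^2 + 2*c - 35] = 2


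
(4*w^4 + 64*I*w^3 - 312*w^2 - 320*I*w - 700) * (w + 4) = 4*w^5 + 16*w^4 + 64*I*w^4 - 312*w^3 + 256*I*w^3 - 1248*w^2 - 320*I*w^2 - 700*w - 1280*I*w - 2800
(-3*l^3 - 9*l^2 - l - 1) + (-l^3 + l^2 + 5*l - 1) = -4*l^3 - 8*l^2 + 4*l - 2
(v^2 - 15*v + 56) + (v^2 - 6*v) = 2*v^2 - 21*v + 56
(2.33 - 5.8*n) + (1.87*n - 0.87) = 1.46 - 3.93*n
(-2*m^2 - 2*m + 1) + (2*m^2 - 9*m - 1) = -11*m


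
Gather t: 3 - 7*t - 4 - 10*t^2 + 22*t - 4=-10*t^2 + 15*t - 5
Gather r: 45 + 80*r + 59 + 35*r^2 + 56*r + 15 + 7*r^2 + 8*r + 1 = 42*r^2 + 144*r + 120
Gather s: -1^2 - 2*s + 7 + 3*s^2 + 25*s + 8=3*s^2 + 23*s + 14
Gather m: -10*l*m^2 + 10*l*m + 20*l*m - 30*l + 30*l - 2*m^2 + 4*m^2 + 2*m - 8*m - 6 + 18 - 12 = m^2*(2 - 10*l) + m*(30*l - 6)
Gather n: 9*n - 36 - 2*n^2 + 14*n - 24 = -2*n^2 + 23*n - 60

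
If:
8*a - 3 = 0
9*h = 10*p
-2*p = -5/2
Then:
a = 3/8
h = 25/18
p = 5/4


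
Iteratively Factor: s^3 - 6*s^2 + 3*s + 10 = (s - 5)*(s^2 - s - 2) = (s - 5)*(s - 2)*(s + 1)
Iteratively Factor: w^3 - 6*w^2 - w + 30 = (w - 5)*(w^2 - w - 6) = (w - 5)*(w - 3)*(w + 2)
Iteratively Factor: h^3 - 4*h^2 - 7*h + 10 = (h + 2)*(h^2 - 6*h + 5) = (h - 1)*(h + 2)*(h - 5)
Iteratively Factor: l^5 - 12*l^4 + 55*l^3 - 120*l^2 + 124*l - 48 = (l - 2)*(l^4 - 10*l^3 + 35*l^2 - 50*l + 24) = (l - 2)^2*(l^3 - 8*l^2 + 19*l - 12) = (l - 4)*(l - 2)^2*(l^2 - 4*l + 3) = (l - 4)*(l - 3)*(l - 2)^2*(l - 1)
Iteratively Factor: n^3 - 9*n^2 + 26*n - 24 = (n - 3)*(n^2 - 6*n + 8) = (n - 4)*(n - 3)*(n - 2)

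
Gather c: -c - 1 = -c - 1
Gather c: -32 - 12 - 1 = -45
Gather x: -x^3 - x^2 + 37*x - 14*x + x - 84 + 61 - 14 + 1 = -x^3 - x^2 + 24*x - 36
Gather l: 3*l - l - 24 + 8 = 2*l - 16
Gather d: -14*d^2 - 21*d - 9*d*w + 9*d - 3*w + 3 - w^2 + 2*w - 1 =-14*d^2 + d*(-9*w - 12) - w^2 - w + 2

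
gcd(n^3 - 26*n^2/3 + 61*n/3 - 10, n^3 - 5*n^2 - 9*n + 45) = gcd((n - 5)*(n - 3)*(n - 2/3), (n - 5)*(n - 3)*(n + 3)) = n^2 - 8*n + 15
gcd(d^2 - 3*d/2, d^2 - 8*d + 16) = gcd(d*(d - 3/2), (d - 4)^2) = 1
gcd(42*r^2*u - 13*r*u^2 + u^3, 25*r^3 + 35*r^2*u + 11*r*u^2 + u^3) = 1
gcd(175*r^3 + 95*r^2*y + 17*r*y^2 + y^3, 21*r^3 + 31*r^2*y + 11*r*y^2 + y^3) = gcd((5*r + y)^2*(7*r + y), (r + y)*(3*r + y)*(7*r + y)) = 7*r + y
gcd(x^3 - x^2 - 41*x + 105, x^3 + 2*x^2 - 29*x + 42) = x^2 + 4*x - 21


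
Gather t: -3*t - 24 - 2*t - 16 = -5*t - 40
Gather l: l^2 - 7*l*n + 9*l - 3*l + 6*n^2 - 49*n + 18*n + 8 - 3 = l^2 + l*(6 - 7*n) + 6*n^2 - 31*n + 5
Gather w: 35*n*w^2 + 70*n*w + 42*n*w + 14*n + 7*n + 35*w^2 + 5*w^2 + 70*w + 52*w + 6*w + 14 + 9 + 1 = 21*n + w^2*(35*n + 40) + w*(112*n + 128) + 24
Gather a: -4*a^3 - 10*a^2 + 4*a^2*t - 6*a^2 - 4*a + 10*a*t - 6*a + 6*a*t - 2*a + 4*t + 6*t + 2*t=-4*a^3 + a^2*(4*t - 16) + a*(16*t - 12) + 12*t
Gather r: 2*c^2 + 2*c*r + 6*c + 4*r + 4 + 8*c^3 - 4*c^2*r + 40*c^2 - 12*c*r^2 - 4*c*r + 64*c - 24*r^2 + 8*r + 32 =8*c^3 + 42*c^2 + 70*c + r^2*(-12*c - 24) + r*(-4*c^2 - 2*c + 12) + 36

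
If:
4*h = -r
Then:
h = -r/4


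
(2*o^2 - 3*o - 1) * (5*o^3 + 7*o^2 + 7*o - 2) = 10*o^5 - o^4 - 12*o^3 - 32*o^2 - o + 2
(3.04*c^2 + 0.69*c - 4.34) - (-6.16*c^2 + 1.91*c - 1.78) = 9.2*c^2 - 1.22*c - 2.56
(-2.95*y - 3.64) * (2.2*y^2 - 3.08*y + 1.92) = -6.49*y^3 + 1.078*y^2 + 5.5472*y - 6.9888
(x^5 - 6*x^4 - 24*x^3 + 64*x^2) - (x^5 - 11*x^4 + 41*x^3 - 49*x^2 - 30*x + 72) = 5*x^4 - 65*x^3 + 113*x^2 + 30*x - 72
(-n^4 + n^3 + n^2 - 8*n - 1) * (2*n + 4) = -2*n^5 - 2*n^4 + 6*n^3 - 12*n^2 - 34*n - 4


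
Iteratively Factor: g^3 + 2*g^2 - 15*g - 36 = (g + 3)*(g^2 - g - 12) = (g - 4)*(g + 3)*(g + 3)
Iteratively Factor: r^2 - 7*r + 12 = (r - 4)*(r - 3)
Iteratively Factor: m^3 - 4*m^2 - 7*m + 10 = (m + 2)*(m^2 - 6*m + 5) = (m - 1)*(m + 2)*(m - 5)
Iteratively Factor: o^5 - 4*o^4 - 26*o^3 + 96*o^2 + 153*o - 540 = (o + 3)*(o^4 - 7*o^3 - 5*o^2 + 111*o - 180) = (o - 3)*(o + 3)*(o^3 - 4*o^2 - 17*o + 60) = (o - 3)*(o + 3)*(o + 4)*(o^2 - 8*o + 15) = (o - 3)^2*(o + 3)*(o + 4)*(o - 5)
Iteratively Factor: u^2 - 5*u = (u - 5)*(u)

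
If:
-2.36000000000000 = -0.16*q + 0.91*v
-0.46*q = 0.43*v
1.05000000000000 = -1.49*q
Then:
No Solution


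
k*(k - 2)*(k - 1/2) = k^3 - 5*k^2/2 + k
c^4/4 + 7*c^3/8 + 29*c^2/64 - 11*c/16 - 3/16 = (c/4 + 1/2)*(c - 3/4)*(c + 1/4)*(c + 2)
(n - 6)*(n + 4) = n^2 - 2*n - 24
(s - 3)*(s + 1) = s^2 - 2*s - 3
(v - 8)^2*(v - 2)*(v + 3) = v^4 - 15*v^3 + 42*v^2 + 160*v - 384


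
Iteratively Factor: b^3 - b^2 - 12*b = (b + 3)*(b^2 - 4*b) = b*(b + 3)*(b - 4)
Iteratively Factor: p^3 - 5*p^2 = (p)*(p^2 - 5*p) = p^2*(p - 5)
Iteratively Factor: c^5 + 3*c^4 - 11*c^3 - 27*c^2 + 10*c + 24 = (c + 4)*(c^4 - c^3 - 7*c^2 + c + 6) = (c + 1)*(c + 4)*(c^3 - 2*c^2 - 5*c + 6) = (c + 1)*(c + 2)*(c + 4)*(c^2 - 4*c + 3) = (c - 1)*(c + 1)*(c + 2)*(c + 4)*(c - 3)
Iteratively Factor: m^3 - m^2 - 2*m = (m + 1)*(m^2 - 2*m) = (m - 2)*(m + 1)*(m)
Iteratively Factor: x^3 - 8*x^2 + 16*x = (x - 4)*(x^2 - 4*x) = (x - 4)^2*(x)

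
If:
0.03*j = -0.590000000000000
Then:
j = -19.67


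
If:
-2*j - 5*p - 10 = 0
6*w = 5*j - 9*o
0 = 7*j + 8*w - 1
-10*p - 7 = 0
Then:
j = -13/4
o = -545/144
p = -7/10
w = 95/32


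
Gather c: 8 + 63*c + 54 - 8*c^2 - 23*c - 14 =-8*c^2 + 40*c + 48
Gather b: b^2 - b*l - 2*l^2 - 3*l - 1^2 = b^2 - b*l - 2*l^2 - 3*l - 1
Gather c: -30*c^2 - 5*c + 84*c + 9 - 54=-30*c^2 + 79*c - 45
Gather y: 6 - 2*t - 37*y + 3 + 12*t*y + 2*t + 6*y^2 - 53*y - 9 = 6*y^2 + y*(12*t - 90)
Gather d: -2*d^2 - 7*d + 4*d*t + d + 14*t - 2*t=-2*d^2 + d*(4*t - 6) + 12*t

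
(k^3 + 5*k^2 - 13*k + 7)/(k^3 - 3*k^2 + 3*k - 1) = (k + 7)/(k - 1)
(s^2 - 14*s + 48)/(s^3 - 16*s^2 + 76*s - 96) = 1/(s - 2)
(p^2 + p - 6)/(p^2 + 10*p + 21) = (p - 2)/(p + 7)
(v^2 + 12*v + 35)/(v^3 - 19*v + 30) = (v + 7)/(v^2 - 5*v + 6)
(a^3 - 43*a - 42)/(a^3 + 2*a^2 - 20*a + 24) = (a^2 - 6*a - 7)/(a^2 - 4*a + 4)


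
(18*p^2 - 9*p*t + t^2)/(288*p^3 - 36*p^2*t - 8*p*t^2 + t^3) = (3*p - t)/(48*p^2 + 2*p*t - t^2)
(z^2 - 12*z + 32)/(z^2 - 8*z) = (z - 4)/z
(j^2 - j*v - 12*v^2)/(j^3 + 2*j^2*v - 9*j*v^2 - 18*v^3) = (-j + 4*v)/(-j^2 + j*v + 6*v^2)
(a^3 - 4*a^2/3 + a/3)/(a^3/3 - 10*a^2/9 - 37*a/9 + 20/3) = 3*a*(3*a^2 - 4*a + 1)/(3*a^3 - 10*a^2 - 37*a + 60)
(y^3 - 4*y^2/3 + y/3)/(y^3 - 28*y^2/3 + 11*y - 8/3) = y/(y - 8)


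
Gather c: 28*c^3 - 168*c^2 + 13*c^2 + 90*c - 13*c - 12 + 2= 28*c^3 - 155*c^2 + 77*c - 10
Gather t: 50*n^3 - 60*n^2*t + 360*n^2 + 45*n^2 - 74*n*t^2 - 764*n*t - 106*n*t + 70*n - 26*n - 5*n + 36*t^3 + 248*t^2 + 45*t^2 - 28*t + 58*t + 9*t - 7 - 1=50*n^3 + 405*n^2 + 39*n + 36*t^3 + t^2*(293 - 74*n) + t*(-60*n^2 - 870*n + 39) - 8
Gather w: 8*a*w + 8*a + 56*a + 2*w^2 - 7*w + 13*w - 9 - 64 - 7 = 64*a + 2*w^2 + w*(8*a + 6) - 80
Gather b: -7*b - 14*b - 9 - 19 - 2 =-21*b - 30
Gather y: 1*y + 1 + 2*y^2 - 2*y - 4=2*y^2 - y - 3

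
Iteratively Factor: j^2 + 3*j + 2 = (j + 1)*(j + 2)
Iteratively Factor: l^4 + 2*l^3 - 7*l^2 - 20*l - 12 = (l + 2)*(l^3 - 7*l - 6) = (l - 3)*(l + 2)*(l^2 + 3*l + 2) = (l - 3)*(l + 2)^2*(l + 1)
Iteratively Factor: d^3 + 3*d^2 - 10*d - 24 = (d + 2)*(d^2 + d - 12) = (d - 3)*(d + 2)*(d + 4)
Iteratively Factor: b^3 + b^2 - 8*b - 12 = (b - 3)*(b^2 + 4*b + 4) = (b - 3)*(b + 2)*(b + 2)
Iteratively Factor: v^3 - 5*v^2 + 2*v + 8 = (v - 2)*(v^2 - 3*v - 4) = (v - 4)*(v - 2)*(v + 1)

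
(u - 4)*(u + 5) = u^2 + u - 20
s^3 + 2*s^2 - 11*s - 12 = (s - 3)*(s + 1)*(s + 4)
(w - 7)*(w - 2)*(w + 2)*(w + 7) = w^4 - 53*w^2 + 196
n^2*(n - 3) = n^3 - 3*n^2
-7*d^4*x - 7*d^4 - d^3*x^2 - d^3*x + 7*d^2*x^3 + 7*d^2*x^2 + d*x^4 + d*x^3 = (-d + x)*(d + x)*(7*d + x)*(d*x + d)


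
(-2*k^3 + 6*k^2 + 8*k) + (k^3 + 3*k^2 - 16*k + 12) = -k^3 + 9*k^2 - 8*k + 12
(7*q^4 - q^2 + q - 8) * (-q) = -7*q^5 + q^3 - q^2 + 8*q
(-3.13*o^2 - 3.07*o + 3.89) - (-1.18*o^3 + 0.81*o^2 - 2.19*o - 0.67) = 1.18*o^3 - 3.94*o^2 - 0.88*o + 4.56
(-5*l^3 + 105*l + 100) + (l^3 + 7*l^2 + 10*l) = -4*l^3 + 7*l^2 + 115*l + 100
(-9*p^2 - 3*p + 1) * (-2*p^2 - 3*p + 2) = 18*p^4 + 33*p^3 - 11*p^2 - 9*p + 2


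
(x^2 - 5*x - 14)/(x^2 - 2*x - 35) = (x + 2)/(x + 5)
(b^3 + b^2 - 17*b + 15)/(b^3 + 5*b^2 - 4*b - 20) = (b^2 - 4*b + 3)/(b^2 - 4)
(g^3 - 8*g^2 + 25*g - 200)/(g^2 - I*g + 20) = (g^2 + g*(-8 + 5*I) - 40*I)/(g + 4*I)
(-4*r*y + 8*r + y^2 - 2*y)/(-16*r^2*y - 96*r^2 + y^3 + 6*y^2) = (y - 2)/(4*r*y + 24*r + y^2 + 6*y)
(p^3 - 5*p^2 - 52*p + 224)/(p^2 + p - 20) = (p^2 - p - 56)/(p + 5)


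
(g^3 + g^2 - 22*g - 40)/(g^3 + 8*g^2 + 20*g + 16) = (g - 5)/(g + 2)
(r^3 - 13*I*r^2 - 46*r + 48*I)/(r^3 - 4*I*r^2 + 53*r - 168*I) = (r - 2*I)/(r + 7*I)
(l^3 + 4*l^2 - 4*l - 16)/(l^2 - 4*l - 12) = (l^2 + 2*l - 8)/(l - 6)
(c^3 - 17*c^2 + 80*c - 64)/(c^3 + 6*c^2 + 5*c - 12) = (c^2 - 16*c + 64)/(c^2 + 7*c + 12)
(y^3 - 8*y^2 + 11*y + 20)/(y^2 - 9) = (y^3 - 8*y^2 + 11*y + 20)/(y^2 - 9)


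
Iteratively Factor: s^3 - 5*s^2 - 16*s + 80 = (s - 4)*(s^2 - s - 20) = (s - 5)*(s - 4)*(s + 4)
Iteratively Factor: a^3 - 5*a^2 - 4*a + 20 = (a - 5)*(a^2 - 4) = (a - 5)*(a + 2)*(a - 2)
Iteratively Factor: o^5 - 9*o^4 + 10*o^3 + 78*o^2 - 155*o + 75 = (o - 5)*(o^4 - 4*o^3 - 10*o^2 + 28*o - 15) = (o - 5)*(o - 1)*(o^3 - 3*o^2 - 13*o + 15) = (o - 5)*(o - 1)^2*(o^2 - 2*o - 15) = (o - 5)*(o - 1)^2*(o + 3)*(o - 5)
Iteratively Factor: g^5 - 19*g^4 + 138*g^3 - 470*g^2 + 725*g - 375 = (g - 5)*(g^4 - 14*g^3 + 68*g^2 - 130*g + 75) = (g - 5)^2*(g^3 - 9*g^2 + 23*g - 15) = (g - 5)^2*(g - 3)*(g^2 - 6*g + 5) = (g - 5)^3*(g - 3)*(g - 1)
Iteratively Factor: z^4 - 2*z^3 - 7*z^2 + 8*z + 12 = (z - 2)*(z^3 - 7*z - 6) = (z - 3)*(z - 2)*(z^2 + 3*z + 2) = (z - 3)*(z - 2)*(z + 1)*(z + 2)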